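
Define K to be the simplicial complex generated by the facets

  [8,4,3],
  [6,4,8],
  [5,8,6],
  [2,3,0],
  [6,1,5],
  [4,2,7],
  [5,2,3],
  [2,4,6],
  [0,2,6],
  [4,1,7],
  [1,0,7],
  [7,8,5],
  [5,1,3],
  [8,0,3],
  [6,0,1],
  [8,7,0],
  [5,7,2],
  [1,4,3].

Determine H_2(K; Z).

H_2 = Z.

Fix the vertex order 0 < 1 < 2 < 3 < 4 < 5 < 6 < 7 < 8 and write every simplex with vertices in increasing order. Then dim K = 2 and the simplices of K are:

  0-simplices (9): [0], [1], [2], [3], [4], [5], [6], [7], [8]
  1-simplices (27): (27 of them)
  2-simplices (18): [0,1,6], [0,1,7], [0,2,3], [0,2,6], [0,3,8], [0,7,8], [1,3,4], [1,3,5], [1,4,7], [1,5,6], [2,3,5], [2,4,6], [2,4,7], [2,5,7], [3,4,8], [4,6,8], [5,6,8], [5,7,8]

giving chain groups C_0 ≅ Z^9, C_1 ≅ Z^27, C_2 ≅ Z^18.

∂_1: C_1 → C_0 is given by ∂[p,q] = [q] − [p]. For instance
  ∂[1,5] = [5] − [1].
The 9×27 boundary matrix has rank 8 and Smith normal form diag(1,1,1,1,1,1,1,1).

The boundary map ∂_2: C_2 → C_1 acts by ∂[p,q,r] = [q,r] − [p,r] + [p,q]. For instance
  ∂[0,2,3] = [2,3] − [0,3] + [0,2],
  ∂[2,5,7] = [5,7] − [2,7] + [2,5].
The 27×18 boundary matrix has rank 17 and Smith normal form diag(1,1,1,1,1,1,1,1,1,1,1,1,1,1,1,1,1).

From H_k ≅ ker(∂_k) / im(∂_{k+1}) we obtain:

  H_2: rank ker ∂_2 − rank ∂_3 = (18 − 17) − 0 = 1, and there is no ∂_3, so H_2 = Z.

(K is a triangulation of the torus T^2.)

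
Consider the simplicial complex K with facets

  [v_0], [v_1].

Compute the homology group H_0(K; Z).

Order the vertices as v_0 < v_1. Listing each simplex with vertices in this order, K has dimension 0 with simplices:

  0-simplices (2): [v_0], [v_1]

giving chain groups C_0 ≅ Z^2.

From H_k ≅ ker(∂_k) / im(∂_{k+1}) we obtain:

  H_0: rank C_0 − rank ∂_1 = 2 − 0 = 2, and there is no ∂_1, so H_0 = Z^2.

H_0 = Z^2.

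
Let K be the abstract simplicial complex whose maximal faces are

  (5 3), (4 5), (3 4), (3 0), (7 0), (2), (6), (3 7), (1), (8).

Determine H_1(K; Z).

We work with the vertex ordering 0 < 1 < 2 < 3 < 4 < 5 < 6 < 7 < 8. The simplices of K, each written with vertices in increasing order, are:

  0-simplices (9): [0], [1], [2], [3], [4], [5], [6], [7], [8]
  1-simplices (6): [0,3], [0,7], [3,4], [3,5], [3,7], [4,5]

giving chain groups C_0 ≅ Z^9, C_1 ≅ Z^6.

∂_1: C_1 → C_0 is given by ∂[p,q] = [q] − [p]. For instance
  ∂[0,7] = [7] − [0].
The 9×6 boundary matrix has rank 4 and Smith normal form diag(1,1,1,1).

From H_k ≅ ker(∂_k) / im(∂_{k+1}) we obtain:

  H_1: rank ker ∂_1 − rank ∂_2 = (6 − 4) − 0 = 2, and there is no ∂_2, so H_1 ≅ Z^2.

H_1 ≅ Z^2.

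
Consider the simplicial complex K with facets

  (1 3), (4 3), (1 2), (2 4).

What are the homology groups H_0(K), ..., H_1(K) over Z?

H_0 ≅ Z,  H_1 ≅ Z.

Take the total order 1 < 2 < 3 < 4 on the vertex set. Then K (dimension 1) consists of the simplices:

  0-simplices (4): [1], [2], [3], [4]
  1-simplices (4): [1,2], [1,3], [2,4], [3,4]

Hence C_0 ≅ Z^4, C_1 ≅ Z^4.

The boundary map ∂_1: C_1 → C_0 sends each edge [p,q] (with p < q) to q − p.
As a 4×4 matrix over Z this has rank 3, with invariant factors (1,1,1).

Reading off H_k = ker ∂_k / im ∂_{k+1}:

  H_0: rank C_0 − rank ∂_1 = 4 − 3 = 1, and the invariant factors of ∂_1 are all 1, so H_0 ≅ Z.
  H_1: rank ker ∂_1 − rank ∂_2 = (4 − 3) − 0 = 1, and there is no ∂_2, so H_1 ≅ Z.

(K is a triangulation of the circle S^1.)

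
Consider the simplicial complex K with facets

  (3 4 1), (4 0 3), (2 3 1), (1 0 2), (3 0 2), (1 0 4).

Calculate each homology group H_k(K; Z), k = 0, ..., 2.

Order the vertices as 0 < 1 < 2 < 3 < 4. Listing each simplex with vertices in this order, K has dimension 2 with simplices:

  0-simplices (5): [0], [1], [2], [3], [4]
  1-simplices (9): [0,1], [0,2], [0,3], [0,4], [1,2], [1,3], [1,4], [2,3], [3,4]
  2-simplices (6): [0,1,2], [0,1,4], [0,2,3], [0,3,4], [1,2,3], [1,3,4]

giving chain groups C_0 ≅ Z^5, C_1 ≅ Z^9, C_2 ≅ Z^6.

The boundary map ∂_1: C_1 → C_0 sends each edge [p,q] (with p < q) to q − p.
The 5×9 boundary matrix has rank 4 and Smith normal form diag(1,1,1,1).

The boundary map ∂_2: C_2 → C_1 sends each 2-simplex [p,q,r] to [q,r] − [p,r] + [p,q]. For instance
  ∂[0,1,2] = [1,2] − [0,2] + [0,1],
  ∂[1,3,4] = [3,4] − [1,4] + [1,3].
The 9×6 boundary matrix has rank 5 and Smith normal form diag(1,1,1,1,1).

Computing H_k = (kernel of ∂_k) / (image of ∂_{k+1}):

  H_0: rank C_0 − rank ∂_1 = 5 − 4 = 1, and the invariant factors of ∂_1 are all 1, so H_0 = Z.
  H_1: rank ker ∂_1 − rank ∂_2 = (9 − 4) − 5 = 0, and the invariant factors of ∂_2 are all 1, so H_1 = 0.
  H_2: rank ker ∂_2 − rank ∂_3 = (6 − 5) − 0 = 1, and there is no ∂_3, so H_2 = Z.

H_0 = Z,  H_1 = 0,  H_2 = Z.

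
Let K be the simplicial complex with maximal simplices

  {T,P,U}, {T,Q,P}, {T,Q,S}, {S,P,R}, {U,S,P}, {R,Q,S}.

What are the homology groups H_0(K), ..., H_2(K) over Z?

H_0 = Z,  H_1 = Z,  H_2 = 0.

K has 6 vertices, 12 edges, 6 triangles.
rank ∂_0 = 0, rank ∂_1 = 5 ⇒ b_0 = 6 − 0 − 5 = 1; all invariant factors of ∂_1 are 1 so no torsion. So H_0 ≅ Z.
rank ∂_1 = 5, rank ∂_2 = 6 ⇒ b_1 = 12 − 5 − 6 = 1; all invariant factors of ∂_2 are 1 so no torsion. So H_1 ≅ Z.
rank ∂_2 = 6, rank ∂_3 = 0 ⇒ b_2 = 6 − 6 − 0 = 0. So H_2 ≅ 0.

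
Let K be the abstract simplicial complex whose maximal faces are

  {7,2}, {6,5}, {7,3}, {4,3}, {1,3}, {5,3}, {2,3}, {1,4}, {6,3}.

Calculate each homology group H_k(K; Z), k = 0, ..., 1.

H_0 ≅ Z,  H_1 ≅ Z^3.

Order the vertices as 1 < 2 < 3 < 4 < 5 < 6 < 7. Listing each simplex with vertices in this order, K has dimension 1 with simplices:

  0-simplices (7): [1], [2], [3], [4], [5], [6], [7]
  1-simplices (9): [1,3], [1,4], [2,3], [2,7], [3,4], [3,5], [3,6], [3,7], [5,6]

giving chain groups C_0 ≅ Z^7, C_1 ≅ Z^9.

The boundary map ∂_1: C_1 → C_0 is given by ∂[p,q] = [q] − [p].
As a 7×9 matrix over Z this has rank 6, with invariant factors (1,1,1,1,1,1).

From H_k ≅ ker(∂_k) / im(∂_{k+1}) we obtain:

  H_0: rank C_0 − rank ∂_1 = 7 − 6 = 1, and the invariant factors of ∂_1 are all 1, so H_0 = Z.
  H_1: rank ker ∂_1 − rank ∂_2 = (9 − 6) − 0 = 3, and there is no ∂_2, so H_1 = Z^3.

(K is a triangulation of a wedge of 3 circles.)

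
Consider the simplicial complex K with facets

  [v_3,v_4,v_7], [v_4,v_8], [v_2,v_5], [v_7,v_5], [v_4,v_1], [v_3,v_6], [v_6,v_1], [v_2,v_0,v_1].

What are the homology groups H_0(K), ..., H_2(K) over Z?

Order the vertices as v_0 < v_1 < v_2 < v_3 < v_4 < v_5 < v_6 < v_7 < v_8. Listing each simplex with vertices in this order, K has dimension 2 with simplices:

  0-simplices (9): [v_0], [v_1], [v_2], [v_3], [v_4], [v_5], [v_6], [v_7], [v_8]
  1-simplices (12): [v_0,v_1], [v_0,v_2], [v_1,v_2], [v_1,v_4], [v_1,v_6], [v_2,v_5], [v_3,v_4], [v_3,v_6], [v_3,v_7], [v_4,v_7], [v_4,v_8], [v_5,v_7]
  2-simplices (2): [v_0,v_1,v_2], [v_3,v_4,v_7]

giving chain groups C_0 ≅ Z^9, C_1 ≅ Z^12, C_2 ≅ Z^2.

The boundary map ∂_1: C_1 → C_0 sends each edge [p,q] (with p < q) to q − p. For instance
  ∂[v_4,v_8] = [v_8] − [v_4].
The resulting 9×12 matrix has rank 8, and its Smith normal form has invariant factors (1,1,1,1,1,1,1,1).

∂_2: C_2 → C_1 maps a triangle to the signed sum of its edges. For instance
  ∂[v_3,v_4,v_7] = [v_4,v_7] − [v_3,v_7] + [v_3,v_4],
  ∂[v_0,v_1,v_2] = [v_1,v_2] − [v_0,v_2] + [v_0,v_1].
The resulting 12×2 matrix has rank 2, and its Smith normal form has invariant factors (1,1).

Computing H_k = (kernel of ∂_k) / (image of ∂_{k+1}):

  H_0: rank C_0 − rank ∂_1 = 9 − 8 = 1, and the invariant factors of ∂_1 are all 1, so H_0 ≅ Z.
  H_1: rank ker ∂_1 − rank ∂_2 = (12 − 8) − 2 = 2, and the invariant factors of ∂_2 are all 1, so H_1 ≅ Z^2.
  H_2: rank ker ∂_2 − rank ∂_3 = (2 − 2) − 0 = 0, and there is no ∂_3, so H_2 ≅ 0.

H_0 ≅ Z,  H_1 ≅ Z^2,  H_2 = 0.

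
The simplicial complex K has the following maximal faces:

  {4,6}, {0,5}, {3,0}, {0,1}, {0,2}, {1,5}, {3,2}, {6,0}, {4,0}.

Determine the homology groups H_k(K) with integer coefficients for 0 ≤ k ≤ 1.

Take the total order 0 < 1 < 2 < 3 < 4 < 5 < 6 on the vertex set. Then K (dimension 1) consists of the simplices:

  0-simplices (7): [0], [1], [2], [3], [4], [5], [6]
  1-simplices (9): [0,1], [0,2], [0,3], [0,4], [0,5], [0,6], [1,5], [2,3], [4,6]

so the chain groups are C_0 ≅ Z^7, C_1 ≅ Z^9.

∂_1: C_1 → C_0 maps an edge to its endpoints' difference, ∂[p,q] = q − p.
This gives a 7×9 integer matrix of rank 6; reducing to Smith normal form yields diagonal entries (1,1,1,1,1,1).

Reading off H_k = ker ∂_k / im ∂_{k+1}:

  H_0: rank C_0 − rank ∂_1 = 7 − 6 = 1, and the invariant factors of ∂_1 are all 1, so H_0 = Z.
  H_1: rank ker ∂_1 − rank ∂_2 = (9 − 6) − 0 = 3, and there is no ∂_2, so H_1 = Z^3.

As a check, the Euler characteristic is 7 − 9 = -2, which agrees with 1 − 3 = -2.
(K is a triangulation of a wedge of 3 circles.)

H_0 ≅ Z,  H_1 ≅ Z^3.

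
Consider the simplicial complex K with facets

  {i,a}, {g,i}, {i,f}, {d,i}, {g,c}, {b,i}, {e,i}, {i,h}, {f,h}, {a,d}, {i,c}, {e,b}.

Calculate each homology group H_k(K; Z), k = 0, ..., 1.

K has 9 vertices, 12 edges.
rank ∂_0 = 0, rank ∂_1 = 8 ⇒ b_0 = 9 − 0 − 8 = 1; all invariant factors of ∂_1 are 1 so no torsion. So H_0 = Z.
rank ∂_1 = 8, rank ∂_2 = 0 ⇒ b_1 = 12 − 8 − 0 = 4. So H_1 = Z^4.

H_0 = Z,  H_1 = Z^4.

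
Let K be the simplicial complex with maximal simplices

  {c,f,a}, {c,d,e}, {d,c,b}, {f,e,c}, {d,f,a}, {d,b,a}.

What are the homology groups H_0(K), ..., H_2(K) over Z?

Fix the vertex order a < b < c < d < e < f and write every simplex with vertices in increasing order. Then dim K = 2 and the simplices of K are:

  0-simplices (6): a, b, c, d, e, f
  1-simplices (12): ab, ac, ad, af, bc, bd, cd, ce, cf, de, df, ef
  2-simplices (6): abd, acf, adf, bcd, cde, cef

giving chain groups C_0 ≅ Z^6, C_1 ≅ Z^12, C_2 ≅ Z^6.

Boundary ∂_1: C_1 → C_0 maps an edge to its endpoints' difference, ∂[p,q] = q − p.
As a 6×12 matrix over Z this has rank 5, with invariant factors (1,1,1,1,1).

The boundary map ∂_2: C_2 → C_1 acts by ∂[p,q,r] = [q,r] − [p,r] + [p,q]. For instance
  ∂bcd = cd − bd + bc,
  ∂cef = ef − cf + ce.
This gives a 12×6 integer matrix of rank 6; reducing to Smith normal form yields diagonal entries (1,1,1,1,1,1).

Reading off H_k = ker ∂_k / im ∂_{k+1}:

  H_0: rank C_0 − rank ∂_1 = 6 − 5 = 1, and the invariant factors of ∂_1 are all 1, so H_0 ≅ Z.
  H_1: rank ker ∂_1 − rank ∂_2 = (12 − 5) − 6 = 1, and the invariant factors of ∂_2 are all 1, so H_1 ≅ Z.
  H_2: rank ker ∂_2 − rank ∂_3 = (6 − 6) − 0 = 0, and there is no ∂_3, so H_2 ≅ 0.

(K is a triangulation of the cylinder S^1 x I.)

H_0 ≅ Z,  H_1 ≅ Z,  H_2 = 0.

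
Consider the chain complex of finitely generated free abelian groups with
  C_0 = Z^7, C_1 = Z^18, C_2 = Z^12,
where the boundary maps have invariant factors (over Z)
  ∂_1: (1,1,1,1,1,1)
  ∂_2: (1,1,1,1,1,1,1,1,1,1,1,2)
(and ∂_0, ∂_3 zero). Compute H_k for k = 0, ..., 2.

H_0 ≅ Z,  H_1 ≅ Z/2,  H_2 = 0.

H_0: b_0 = 7 − 0 − 6 = 1; torsion from ∂_1 factors > 1: none. So H_0 ≅ Z.
H_1: b_1 = 18 − 6 − 12 = 0; torsion from ∂_2 factors > 1: [2]. So H_1 ≅ Z/2.
H_2: b_2 = 12 − 12 − 0 = 0; torsion from ∂_3 factors > 1: none. So H_2 ≅ 0.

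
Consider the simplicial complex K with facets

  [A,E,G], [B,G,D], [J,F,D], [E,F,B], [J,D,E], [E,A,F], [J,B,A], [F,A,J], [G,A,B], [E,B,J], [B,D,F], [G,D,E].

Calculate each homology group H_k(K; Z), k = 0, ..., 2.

Order the vertices as A < B < D < E < F < G < J. Listing each simplex with vertices in this order, K has dimension 2 with simplices:

  0-simplices (7): A, B, D, E, F, G, J
  1-simplices (18): AB, AE, AF, AG, AJ, BD, BE, BF, BG, BJ, DE, DF, DG, DJ, EF, EG, EJ, FJ
  2-simplices (12): ABG, ABJ, AEF, AEG, AFJ, BDF, BDG, BEF, BEJ, DEG, DEJ, DFJ

giving chain groups C_0 ≅ Z^7, C_1 ≅ Z^18, C_2 ≅ Z^12.

Boundary ∂_1: C_1 → C_0 is given by ∂[p,q] = [q] − [p].
The resulting 7×18 matrix has rank 6, and its Smith normal form has invariant factors (1,1,1,1,1,1).

Boundary ∂_2: C_2 → C_1 maps a triangle to the signed sum of its edges. For instance
  ∂DFJ = FJ − DJ + DF,
  ∂BDG = DG − BG + BD.
The resulting 18×12 matrix has rank 12, and its Smith normal form has invariant factors (1,1,1,1,1,1,1,1,1,1,1,2).

Reading off H_k = ker ∂_k / im ∂_{k+1}:

  H_0: rank C_0 − rank ∂_1 = 7 − 6 = 1, and the invariant factors of ∂_1 are all 1, so H_0 ≅ Z.
  H_1: rank ker ∂_1 − rank ∂_2 = (18 − 6) − 12 = 0, and ∂_2 has invariant factor 2 > 1, so H_1 ≅ Z/2.
  H_2: rank ker ∂_2 − rank ∂_3 = (12 − 12) − 0 = 0, and there is no ∂_3, so H_2 ≅ 0.

H_0 ≅ Z,  H_1 ≅ Z/2,  H_2 = 0.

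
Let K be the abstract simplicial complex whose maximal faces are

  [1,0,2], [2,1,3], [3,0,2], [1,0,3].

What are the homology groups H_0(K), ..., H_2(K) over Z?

H_0 = Z,  H_1 = 0,  H_2 = Z.

Order the vertices as 0 < 1 < 2 < 3. Listing each simplex with vertices in this order, K has dimension 2 with simplices:

  0-simplices (4): [0], [1], [2], [3]
  1-simplices (6): [0,1], [0,2], [0,3], [1,2], [1,3], [2,3]
  2-simplices (4): [0,1,2], [0,1,3], [0,2,3], [1,2,3]

so the chain groups are C_0 ≅ Z^4, C_1 ≅ Z^6, C_2 ≅ Z^4.

The boundary map ∂_1: C_1 → C_0 maps an edge to its endpoints' difference, ∂[p,q] = q − p.
As a 4×6 matrix over Z this has rank 3, with invariant factors (1,1,1).

∂_2: C_2 → C_1 maps a triangle to the signed sum of its edges. For instance
  ∂[1,2,3] = [2,3] − [1,3] + [1,2],
  ∂[0,2,3] = [2,3] − [0,3] + [0,2].
The resulting 6×4 matrix has rank 3, and its Smith normal form has invariant factors (1,1,1).

Computing H_k = (kernel of ∂_k) / (image of ∂_{k+1}):

  H_0: rank C_0 − rank ∂_1 = 4 − 3 = 1, and the invariant factors of ∂_1 are all 1, so H_0 = Z.
  H_1: rank ker ∂_1 − rank ∂_2 = (6 − 3) − 3 = 0, and the invariant factors of ∂_2 are all 1, so H_1 = 0.
  H_2: rank ker ∂_2 − rank ∂_3 = (4 − 3) − 0 = 1, and there is no ∂_3, so H_2 = Z.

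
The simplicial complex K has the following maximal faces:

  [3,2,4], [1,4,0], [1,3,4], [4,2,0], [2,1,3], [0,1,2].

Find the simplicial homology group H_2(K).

H_2 ≅ Z.

Fix the vertex order 0 < 1 < 2 < 3 < 4 and write every simplex with vertices in increasing order. Then dim K = 2 and the simplices of K are:

  0-simplices (5): [0], [1], [2], [3], [4]
  1-simplices (9): [0,1], [0,2], [0,4], [1,2], [1,3], [1,4], [2,3], [2,4], [3,4]
  2-simplices (6): [0,1,2], [0,1,4], [0,2,4], [1,2,3], [1,3,4], [2,3,4]

Hence C_0 ≅ Z^5, C_1 ≅ Z^9, C_2 ≅ Z^6.

Boundary ∂_1: C_1 → C_0 maps an edge to its endpoints' difference, ∂[p,q] = q − p. For instance
  ∂[0,2] = [2] − [0].
As a 5×9 matrix over Z this has rank 4, with invariant factors (1,1,1,1).

∂_2: C_2 → C_1 acts by ∂[p,q,r] = [q,r] − [p,r] + [p,q]. For instance
  ∂[1,2,3] = [2,3] − [1,3] + [1,2],
  ∂[1,3,4] = [3,4] − [1,4] + [1,3].
The resulting 9×6 matrix has rank 5, and its Smith normal form has invariant factors (1,1,1,1,1).

Now H_k = ker ∂_k / im ∂_{k+1}, so:

  H_2: rank ker ∂_2 − rank ∂_3 = (6 − 5) − 0 = 1, and there is no ∂_3, so H_2 = Z.

(K is a triangulation of the 2-sphere S^2.)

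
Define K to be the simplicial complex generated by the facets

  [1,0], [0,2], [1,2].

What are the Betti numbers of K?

K has 3 vertices, 3 edges.
rank ∂_0 = 0, rank ∂_1 = 2 ⇒ b_0 = 3 − 0 − 2 = 1; all invariant factors of ∂_1 are 1 so no torsion. So H_0 = Z.
rank ∂_1 = 2, rank ∂_2 = 0 ⇒ b_1 = 3 − 2 − 0 = 1. So H_1 = Z.

b_0 = 1, b_1 = 1.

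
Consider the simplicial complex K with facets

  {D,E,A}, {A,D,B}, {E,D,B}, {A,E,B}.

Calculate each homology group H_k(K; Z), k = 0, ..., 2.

H_0 = Z,  H_1 = 0,  H_2 = Z.

Fix the vertex order A < B < D < E and write every simplex with vertices in increasing order. Then dim K = 2 and the simplices of K are:

  0-simplices (4): A, B, D, E
  1-simplices (6): AB, AD, AE, BD, BE, DE
  2-simplices (4): ABD, ABE, ADE, BDE

Hence C_0 ≅ Z^4, C_1 ≅ Z^6, C_2 ≅ Z^4.

Boundary ∂_1: C_1 → C_0 maps an edge to its endpoints' difference, ∂[p,q] = q − p. For instance
  ∂AB = B − A.
This gives a 4×6 integer matrix of rank 3; reducing to Smith normal form yields diagonal entries (1,1,1).

Boundary ∂_2: C_2 → C_1 acts by ∂[p,q,r] = [q,r] − [p,r] + [p,q]. For instance
  ∂ABE = BE − AE + AB,
  ∂ADE = DE − AE + AD.
As a 6×4 matrix over Z this has rank 3, with invariant factors (1,1,1).

Now H_k = ker ∂_k / im ∂_{k+1}, so:

  H_0: rank C_0 − rank ∂_1 = 4 − 3 = 1, and the invariant factors of ∂_1 are all 1, so H_0 ≅ Z.
  H_1: rank ker ∂_1 − rank ∂_2 = (6 − 3) − 3 = 0, and the invariant factors of ∂_2 are all 1, so H_1 ≅ 0.
  H_2: rank ker ∂_2 − rank ∂_3 = (4 − 3) − 0 = 1, and there is no ∂_3, so H_2 ≅ Z.

As a check, the Euler characteristic is 4 − 6 + 4 = 2, which agrees with 1 − 0 + 1 = 2.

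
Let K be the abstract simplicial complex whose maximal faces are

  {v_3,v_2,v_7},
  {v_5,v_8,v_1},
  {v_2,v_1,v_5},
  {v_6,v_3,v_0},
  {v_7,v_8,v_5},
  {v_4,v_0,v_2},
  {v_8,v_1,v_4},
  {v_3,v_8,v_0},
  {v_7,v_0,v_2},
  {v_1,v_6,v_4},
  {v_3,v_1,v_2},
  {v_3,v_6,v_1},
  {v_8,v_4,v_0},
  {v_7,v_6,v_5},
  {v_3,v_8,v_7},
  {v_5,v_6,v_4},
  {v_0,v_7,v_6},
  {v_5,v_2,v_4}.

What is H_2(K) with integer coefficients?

H_2 ≅ 0.

Take the total order v_0 < v_1 < v_2 < v_3 < v_4 < v_5 < v_6 < v_7 < v_8 on the vertex set. Then K (dimension 2) consists of the simplices:

  0-simplices (9): [v_0], [v_1], [v_2], [v_3], [v_4], [v_5], [v_6], [v_7], [v_8]
  1-simplices (27): (27 of them)
  2-simplices (18): (18 of them)

giving chain groups C_0 ≅ Z^9, C_1 ≅ Z^27, C_2 ≅ Z^18.

Boundary ∂_1: C_1 → C_0 maps an edge to its endpoints' difference, ∂[p,q] = q − p. For instance
  ∂[v_2,v_3] = [v_3] − [v_2].
The resulting 9×27 matrix has rank 8, and its Smith normal form has invariant factors (1,1,1,1,1,1,1,1).

Boundary ∂_2: C_2 → C_1 acts by ∂[p,q,r] = [q,r] − [p,r] + [p,q]. For instance
  ∂[v_1,v_4,v_6] = [v_4,v_6] − [v_1,v_6] + [v_1,v_4],
  ∂[v_2,v_3,v_7] = [v_3,v_7] − [v_2,v_7] + [v_2,v_3].
The 27×18 boundary matrix has rank 18 and Smith normal form diag(1,1,1,1,1,1,1,1,1,1,1,1,1,1,1,1,1,2).

From H_k ≅ ker(∂_k) / im(∂_{k+1}) we obtain:

  H_2: rank ker ∂_2 − rank ∂_3 = (18 − 18) − 0 = 0, and there is no ∂_3, so H_2 ≅ 0.

(K is a triangulation of the Klein bottle.)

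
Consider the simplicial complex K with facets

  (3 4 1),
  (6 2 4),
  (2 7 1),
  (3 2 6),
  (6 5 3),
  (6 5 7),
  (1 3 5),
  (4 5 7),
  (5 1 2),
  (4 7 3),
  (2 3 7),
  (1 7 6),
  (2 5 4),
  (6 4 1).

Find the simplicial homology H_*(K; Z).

H_0 ≅ Z,  H_1 ≅ Z^2,  H_2 ≅ Z.

K has 7 vertices, 21 edges, 14 triangles.
rank ∂_0 = 0, rank ∂_1 = 6 ⇒ b_0 = 7 − 0 − 6 = 1; all invariant factors of ∂_1 are 1 so no torsion. So H_0 = Z.
rank ∂_1 = 6, rank ∂_2 = 13 ⇒ b_1 = 21 − 6 − 13 = 2; all invariant factors of ∂_2 are 1 so no torsion. So H_1 = Z^2.
rank ∂_2 = 13, rank ∂_3 = 0 ⇒ b_2 = 14 − 13 − 0 = 1. So H_2 = Z.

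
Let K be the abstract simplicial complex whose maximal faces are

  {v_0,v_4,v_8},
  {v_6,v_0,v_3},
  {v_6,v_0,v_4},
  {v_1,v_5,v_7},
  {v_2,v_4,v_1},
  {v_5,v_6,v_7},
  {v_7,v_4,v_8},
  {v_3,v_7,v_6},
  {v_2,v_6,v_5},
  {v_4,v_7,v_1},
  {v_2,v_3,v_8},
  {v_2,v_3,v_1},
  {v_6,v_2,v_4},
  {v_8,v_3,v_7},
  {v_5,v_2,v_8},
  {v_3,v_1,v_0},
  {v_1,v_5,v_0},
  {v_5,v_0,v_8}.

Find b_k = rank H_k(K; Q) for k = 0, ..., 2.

b_0 = 1, b_1 = 2, b_2 = 1.

Take the total order v_0 < v_1 < v_2 < v_3 < v_4 < v_5 < v_6 < v_7 < v_8 on the vertex set. Then K (dimension 2) consists of the simplices:

  0-simplices (9): [v_0], [v_1], [v_2], [v_3], [v_4], [v_5], [v_6], [v_7], [v_8]
  1-simplices (27): (27 of them)
  2-simplices (18): (18 of them)

so the chain groups are C_0 ≅ Z^9, C_1 ≅ Z^27, C_2 ≅ Z^18.

∂_1: C_1 → C_0 is given by ∂[p,q] = [q] − [p].
The 9×27 boundary matrix has rank 8 and Smith normal form diag(1,1,1,1,1,1,1,1).

The boundary map ∂_2: C_2 → C_1 maps a triangle to the signed sum of its edges. For instance
  ∂[v_0,v_3,v_6] = [v_3,v_6] − [v_0,v_6] + [v_0,v_3],
  ∂[v_1,v_2,v_3] = [v_2,v_3] − [v_1,v_3] + [v_1,v_2].
The 27×18 boundary matrix has rank 17 and Smith normal form diag(1,1,1,1,1,1,1,1,1,1,1,1,1,1,1,1,1).

Computing H_k = (kernel of ∂_k) / (image of ∂_{k+1}):

  H_0: rank C_0 − rank ∂_1 = 9 − 8 = 1, and the invariant factors of ∂_1 are all 1, so H_0 = Z.
  H_1: rank ker ∂_1 − rank ∂_2 = (27 − 8) − 17 = 2, and the invariant factors of ∂_2 are all 1, so H_1 = Z^2.
  H_2: rank ker ∂_2 − rank ∂_3 = (18 − 17) − 0 = 1, and there is no ∂_3, so H_2 = Z.

As a check, the Euler characteristic is 9 − 27 + 18 = 0, which agrees with 1 − 2 + 1 = 0.

Hence the Betti numbers are b_0 = 1, b_1 = 2, b_2 = 1.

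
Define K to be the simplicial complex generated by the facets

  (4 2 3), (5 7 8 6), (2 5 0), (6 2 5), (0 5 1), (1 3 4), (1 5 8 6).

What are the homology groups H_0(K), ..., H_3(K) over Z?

H_0 ≅ Z,  H_1 ≅ Z,  H_2 = 0,  H_3 = 0.

K has 9 vertices, 19 edges, 12 triangles, 2 3-simplices.
rank ∂_0 = 0, rank ∂_1 = 8 ⇒ b_0 = 9 − 0 − 8 = 1; all invariant factors of ∂_1 are 1 so no torsion. So H_0 ≅ Z.
rank ∂_1 = 8, rank ∂_2 = 10 ⇒ b_1 = 19 − 8 − 10 = 1; all invariant factors of ∂_2 are 1 so no torsion. So H_1 ≅ Z.
rank ∂_2 = 10, rank ∂_3 = 2 ⇒ b_2 = 12 − 10 − 2 = 0; all invariant factors of ∂_3 are 1 so no torsion. So H_2 ≅ 0.
rank ∂_3 = 2, rank ∂_4 = 0 ⇒ b_3 = 2 − 2 − 0 = 0. So H_3 ≅ 0.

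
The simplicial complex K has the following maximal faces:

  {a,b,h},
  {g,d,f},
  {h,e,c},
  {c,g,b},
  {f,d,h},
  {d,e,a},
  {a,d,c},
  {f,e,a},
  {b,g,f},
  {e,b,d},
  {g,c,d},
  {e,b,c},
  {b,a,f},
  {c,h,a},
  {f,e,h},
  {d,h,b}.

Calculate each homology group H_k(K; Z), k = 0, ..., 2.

H_0 = Z,  H_1 = Z^2,  H_2 = Z.

K has 8 vertices, 24 edges, 16 triangles.
rank ∂_0 = 0, rank ∂_1 = 7 ⇒ b_0 = 8 − 0 − 7 = 1; all invariant factors of ∂_1 are 1 so no torsion. So H_0 ≅ Z.
rank ∂_1 = 7, rank ∂_2 = 15 ⇒ b_1 = 24 − 7 − 15 = 2; all invariant factors of ∂_2 are 1 so no torsion. So H_1 ≅ Z^2.
rank ∂_2 = 15, rank ∂_3 = 0 ⇒ b_2 = 16 − 15 − 0 = 1. So H_2 ≅ Z.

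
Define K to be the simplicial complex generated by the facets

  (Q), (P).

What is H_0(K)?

We work with the vertex ordering P < Q. The simplices of K, each written with vertices in increasing order, are:

  0-simplices (2): P, Q

so the chain groups are C_0 ≅ Z^2.

From H_k ≅ ker(∂_k) / im(∂_{k+1}) we obtain:

  H_0: rank C_0 − rank ∂_1 = 2 − 0 = 2, and there is no ∂_1, so H_0 = Z^2.

H_0 = Z^2.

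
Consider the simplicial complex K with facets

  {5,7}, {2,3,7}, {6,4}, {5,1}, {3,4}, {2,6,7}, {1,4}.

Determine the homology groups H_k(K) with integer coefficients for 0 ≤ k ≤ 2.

Order the vertices as 1 < 2 < 3 < 4 < 5 < 6 < 7. Listing each simplex with vertices in this order, K has dimension 2 with simplices:

  0-simplices (7): [1], [2], [3], [4], [5], [6], [7]
  1-simplices (10): [1,4], [1,5], [2,3], [2,6], [2,7], [3,4], [3,7], [4,6], [5,7], [6,7]
  2-simplices (2): [2,3,7], [2,6,7]

giving chain groups C_0 ≅ Z^7, C_1 ≅ Z^10, C_2 ≅ Z^2.

Boundary ∂_1: C_1 → C_0 sends each edge [p,q] (with p < q) to q − p. For instance
  ∂[2,3] = [3] − [2].
The 7×10 boundary matrix has rank 6 and Smith normal form diag(1,1,1,1,1,1).

Boundary ∂_2: C_2 → C_1 acts by ∂[p,q,r] = [q,r] − [p,r] + [p,q]. For instance
  ∂[2,6,7] = [6,7] − [2,7] + [2,6],
  ∂[2,3,7] = [3,7] − [2,7] + [2,3].
This gives a 10×2 integer matrix of rank 2; reducing to Smith normal form yields diagonal entries (1,1).

Reading off H_k = ker ∂_k / im ∂_{k+1}:

  H_0: rank C_0 − rank ∂_1 = 7 − 6 = 1, and the invariant factors of ∂_1 are all 1, so H_0 ≅ Z.
  H_1: rank ker ∂_1 − rank ∂_2 = (10 − 6) − 2 = 2, and the invariant factors of ∂_2 are all 1, so H_1 ≅ Z^2.
  H_2: rank ker ∂_2 − rank ∂_3 = (2 − 2) − 0 = 0, and there is no ∂_3, so H_2 ≅ 0.

As a check, the Euler characteristic is 7 − 10 + 2 = -1, which agrees with 1 − 2 + 0 = -1.

H_0 ≅ Z,  H_1 ≅ Z^2,  H_2 = 0.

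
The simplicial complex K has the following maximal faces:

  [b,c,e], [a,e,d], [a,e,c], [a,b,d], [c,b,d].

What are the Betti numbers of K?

Take the total order a < b < c < d < e on the vertex set. Then K (dimension 2) consists of the simplices:

  0-simplices (5): a, b, c, d, e
  1-simplices (10): ab, ac, ad, ae, bc, bd, be, cd, ce, de
  2-simplices (5): abd, ace, ade, bcd, bce

giving chain groups C_0 ≅ Z^5, C_1 ≅ Z^10, C_2 ≅ Z^5.

Boundary ∂_1: C_1 → C_0 sends each edge [p,q] (with p < q) to q − p.
The resulting 5×10 matrix has rank 4, and its Smith normal form has invariant factors (1,1,1,1).

The boundary map ∂_2: C_2 → C_1 maps a triangle to the signed sum of its edges. For instance
  ∂ace = ce − ae + ac,
  ∂ade = de − ae + ad.
As a 10×5 matrix over Z this has rank 5, with invariant factors (1,1,1,1,1).

From H_k ≅ ker(∂_k) / im(∂_{k+1}) we obtain:

  H_0: rank C_0 − rank ∂_1 = 5 − 4 = 1, and the invariant factors of ∂_1 are all 1, so H_0 = Z.
  H_1: rank ker ∂_1 − rank ∂_2 = (10 − 4) − 5 = 1, and the invariant factors of ∂_2 are all 1, so H_1 = Z.
  H_2: rank ker ∂_2 − rank ∂_3 = (5 − 5) − 0 = 0, and there is no ∂_3, so H_2 = 0.

As a check, the Euler characteristic is 5 − 10 + 5 = 0, which agrees with 1 − 1 + 0 = 0.

Hence the Betti numbers are b_0 = 1, b_1 = 1, b_2 = 0.

b_0 = 1, b_1 = 1, b_2 = 0.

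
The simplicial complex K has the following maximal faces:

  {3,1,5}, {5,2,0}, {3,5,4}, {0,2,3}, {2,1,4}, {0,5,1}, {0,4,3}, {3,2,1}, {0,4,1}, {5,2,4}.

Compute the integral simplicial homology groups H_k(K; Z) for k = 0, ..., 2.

H_0 = Z,  H_1 = Z/2Z,  H_2 = 0.

Order the vertices as 0 < 1 < 2 < 3 < 4 < 5. Listing each simplex with vertices in this order, K has dimension 2 with simplices:

  0-simplices (6): [0], [1], [2], [3], [4], [5]
  1-simplices (15): [0,1], [0,2], [0,3], [0,4], [0,5], [1,2], [1,3], [1,4], [1,5], [2,3], [2,4], [2,5], [3,4], [3,5], [4,5]
  2-simplices (10): [0,1,4], [0,1,5], [0,2,3], [0,2,5], [0,3,4], [1,2,3], [1,2,4], [1,3,5], [2,4,5], [3,4,5]

Hence C_0 ≅ Z^6, C_1 ≅ Z^15, C_2 ≅ Z^10.

∂_1: C_1 → C_0 is given by ∂[p,q] = [q] − [p].
The resulting 6×15 matrix has rank 5, and its Smith normal form has invariant factors (1,1,1,1,1).

Boundary ∂_2: C_2 → C_1 sends each 2-simplex [p,q,r] to [q,r] − [p,r] + [p,q]. For instance
  ∂[1,2,4] = [2,4] − [1,4] + [1,2],
  ∂[0,1,5] = [1,5] − [0,5] + [0,1].
As a 15×10 matrix over Z this has rank 10, with invariant factors (1,1,1,1,1,1,1,1,1,2).

Now H_k = ker ∂_k / im ∂_{k+1}, so:

  H_0: rank C_0 − rank ∂_1 = 6 − 5 = 1, and the invariant factors of ∂_1 are all 1, so H_0 = Z.
  H_1: rank ker ∂_1 − rank ∂_2 = (15 − 5) − 10 = 0, and ∂_2 has invariant factor 2 > 1, so H_1 = Z/2Z.
  H_2: rank ker ∂_2 − rank ∂_3 = (10 − 10) − 0 = 0, and there is no ∂_3, so H_2 = 0.

As a check, the Euler characteristic is 6 − 15 + 10 = 1, which agrees with 1 − 0 + 0 = 1.
(K is a triangulation of the real projective plane RP^2.)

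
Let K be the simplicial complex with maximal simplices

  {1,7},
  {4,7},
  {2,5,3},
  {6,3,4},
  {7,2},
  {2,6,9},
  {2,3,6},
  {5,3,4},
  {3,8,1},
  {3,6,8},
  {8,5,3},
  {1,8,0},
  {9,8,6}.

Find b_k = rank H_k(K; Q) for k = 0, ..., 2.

b_0 = 1, b_1 = 2, b_2 = 0.

We work with the vertex ordering 0 < 1 < 2 < 3 < 4 < 5 < 6 < 7 < 8 < 9. The simplices of K, each written with vertices in increasing order, are:

  0-simplices (10): [0], [1], [2], [3], [4], [5], [6], [7], [8], [9]
  1-simplices (21): [0,1], [0,8], [1,3], [1,7], [1,8], [2,3], [2,5], [2,6], [2,7], [2,9], [3,4], [3,5], [3,6], [3,8], [4,5], [4,6], [4,7], [5,8], [6,8], [6,9], [8,9]
  2-simplices (10): [0,1,8], [1,3,8], [2,3,5], [2,3,6], [2,6,9], [3,4,5], [3,4,6], [3,5,8], [3,6,8], [6,8,9]

Hence C_0 ≅ Z^10, C_1 ≅ Z^21, C_2 ≅ Z^10.

The boundary map ∂_1: C_1 → C_0 sends each edge [p,q] (with p < q) to q − p. For instance
  ∂[0,1] = [1] − [0].
As a 10×21 matrix over Z this has rank 9, with invariant factors (1,1,1,1,1,1,1,1,1).

The boundary map ∂_2: C_2 → C_1 acts by ∂[p,q,r] = [q,r] − [p,r] + [p,q]. For instance
  ∂[3,4,6] = [4,6] − [3,6] + [3,4],
  ∂[2,6,9] = [6,9] − [2,9] + [2,6].
As a 21×10 matrix over Z this has rank 10, with invariant factors (1,1,1,1,1,1,1,1,1,1).

Now H_k = ker ∂_k / im ∂_{k+1}, so:

  H_0: rank C_0 − rank ∂_1 = 10 − 9 = 1, and the invariant factors of ∂_1 are all 1, so H_0 ≅ Z.
  H_1: rank ker ∂_1 − rank ∂_2 = (21 − 9) − 10 = 2, and the invariant factors of ∂_2 are all 1, so H_1 ≅ Z^2.
  H_2: rank ker ∂_2 − rank ∂_3 = (10 − 10) − 0 = 0, and there is no ∂_3, so H_2 ≅ 0.

Hence the Betti numbers are b_0 = 1, b_1 = 2, b_2 = 0.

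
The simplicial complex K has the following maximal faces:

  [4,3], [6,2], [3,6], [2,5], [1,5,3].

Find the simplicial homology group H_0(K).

H_0 = Z.

Take the total order 1 < 2 < 3 < 4 < 5 < 6 on the vertex set. Then K (dimension 2) consists of the simplices:

  0-simplices (6): [1], [2], [3], [4], [5], [6]
  1-simplices (7): [1,3], [1,5], [2,5], [2,6], [3,4], [3,5], [3,6]
  2-simplices (1): [1,3,5]

Hence C_0 ≅ Z^6, C_1 ≅ Z^7, C_2 ≅ Z^1.

Boundary ∂_1: C_1 → C_0 maps an edge to its endpoints' difference, ∂[p,q] = q − p. For instance
  ∂[3,6] = [6] − [3].
The resulting 6×7 matrix has rank 5, and its Smith normal form has invariant factors (1,1,1,1,1).

The boundary map ∂_2: C_2 → C_1 maps a triangle to the signed sum of its edges. For instance
  ∂[1,3,5] = [3,5] − [1,5] + [1,3].
As a 7×1 matrix over Z this has rank 1, with invariant factors (1).

Now H_k = ker ∂_k / im ∂_{k+1}, so:

  H_0: rank C_0 − rank ∂_1 = 6 − 5 = 1, and the invariant factors of ∂_1 are all 1, so H_0 ≅ Z.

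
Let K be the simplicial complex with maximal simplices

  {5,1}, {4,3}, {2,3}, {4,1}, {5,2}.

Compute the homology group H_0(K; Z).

H_0 = Z.

We work with the vertex ordering 1 < 2 < 3 < 4 < 5. The simplices of K, each written with vertices in increasing order, are:

  0-simplices (5): [1], [2], [3], [4], [5]
  1-simplices (5): [1,4], [1,5], [2,3], [2,5], [3,4]

Hence C_0 ≅ Z^5, C_1 ≅ Z^5.

∂_1: C_1 → C_0 is given by ∂[p,q] = [q] − [p].
The 5×5 boundary matrix has rank 4 and Smith normal form diag(1,1,1,1).

From H_k ≅ ker(∂_k) / im(∂_{k+1}) we obtain:

  H_0: rank C_0 − rank ∂_1 = 5 − 4 = 1, and the invariant factors of ∂_1 are all 1, so H_0 = Z.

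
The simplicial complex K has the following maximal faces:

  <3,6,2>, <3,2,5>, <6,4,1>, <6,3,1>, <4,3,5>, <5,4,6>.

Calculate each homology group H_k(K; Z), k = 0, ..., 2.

H_0 = Z,  H_1 = Z,  H_2 = 0.

Take the total order 1 < 2 < 3 < 4 < 5 < 6 on the vertex set. Then K (dimension 2) consists of the simplices:

  0-simplices (6): [1], [2], [3], [4], [5], [6]
  1-simplices (12): [1,3], [1,4], [1,6], [2,3], [2,5], [2,6], [3,4], [3,5], [3,6], [4,5], [4,6], [5,6]
  2-simplices (6): [1,3,6], [1,4,6], [2,3,5], [2,3,6], [3,4,5], [4,5,6]

so the chain groups are C_0 ≅ Z^6, C_1 ≅ Z^12, C_2 ≅ Z^6.

Boundary ∂_1: C_1 → C_0 sends each edge [p,q] (with p < q) to q − p. For instance
  ∂[2,6] = [6] − [2].
The 6×12 boundary matrix has rank 5 and Smith normal form diag(1,1,1,1,1).

The boundary map ∂_2: C_2 → C_1 maps a triangle to the signed sum of its edges. For instance
  ∂[2,3,5] = [3,5] − [2,5] + [2,3],
  ∂[4,5,6] = [5,6] − [4,6] + [4,5].
As a 12×6 matrix over Z this has rank 6, with invariant factors (1,1,1,1,1,1).

From H_k ≅ ker(∂_k) / im(∂_{k+1}) we obtain:

  H_0: rank C_0 − rank ∂_1 = 6 − 5 = 1, and the invariant factors of ∂_1 are all 1, so H_0 ≅ Z.
  H_1: rank ker ∂_1 − rank ∂_2 = (12 − 5) − 6 = 1, and the invariant factors of ∂_2 are all 1, so H_1 ≅ Z.
  H_2: rank ker ∂_2 − rank ∂_3 = (6 − 6) − 0 = 0, and there is no ∂_3, so H_2 ≅ 0.

As a check, the Euler characteristic is 6 − 12 + 6 = 0, which agrees with 1 − 1 + 0 = 0.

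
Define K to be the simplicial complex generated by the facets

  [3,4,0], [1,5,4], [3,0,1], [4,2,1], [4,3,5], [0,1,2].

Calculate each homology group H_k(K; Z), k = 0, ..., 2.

H_0 = Z,  H_1 = Z,  H_2 = 0.

We work with the vertex ordering 0 < 1 < 2 < 3 < 4 < 5. The simplices of K, each written with vertices in increasing order, are:

  0-simplices (6): [0], [1], [2], [3], [4], [5]
  1-simplices (12): [0,1], [0,2], [0,3], [0,4], [1,2], [1,3], [1,4], [1,5], [2,4], [3,4], [3,5], [4,5]
  2-simplices (6): [0,1,2], [0,1,3], [0,3,4], [1,2,4], [1,4,5], [3,4,5]

Hence C_0 ≅ Z^6, C_1 ≅ Z^12, C_2 ≅ Z^6.

The boundary map ∂_1: C_1 → C_0 maps an edge to its endpoints' difference, ∂[p,q] = q − p. For instance
  ∂[0,2] = [2] − [0].
As a 6×12 matrix over Z this has rank 5, with invariant factors (1,1,1,1,1).

The boundary map ∂_2: C_2 → C_1 acts by ∂[p,q,r] = [q,r] − [p,r] + [p,q]. For instance
  ∂[0,1,3] = [1,3] − [0,3] + [0,1],
  ∂[3,4,5] = [4,5] − [3,5] + [3,4].
As a 12×6 matrix over Z this has rank 6, with invariant factors (1,1,1,1,1,1).

From H_k ≅ ker(∂_k) / im(∂_{k+1}) we obtain:

  H_0: rank C_0 − rank ∂_1 = 6 − 5 = 1, and the invariant factors of ∂_1 are all 1, so H_0 = Z.
  H_1: rank ker ∂_1 − rank ∂_2 = (12 − 5) − 6 = 1, and the invariant factors of ∂_2 are all 1, so H_1 = Z.
  H_2: rank ker ∂_2 − rank ∂_3 = (6 − 6) − 0 = 0, and there is no ∂_3, so H_2 = 0.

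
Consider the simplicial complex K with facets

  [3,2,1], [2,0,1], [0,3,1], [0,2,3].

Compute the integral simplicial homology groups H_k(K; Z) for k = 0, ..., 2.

H_0 ≅ Z,  H_1 = 0,  H_2 ≅ Z.

Fix the vertex order 0 < 1 < 2 < 3 and write every simplex with vertices in increasing order. Then dim K = 2 and the simplices of K are:

  0-simplices (4): [0], [1], [2], [3]
  1-simplices (6): [0,1], [0,2], [0,3], [1,2], [1,3], [2,3]
  2-simplices (4): [0,1,2], [0,1,3], [0,2,3], [1,2,3]

Hence C_0 ≅ Z^4, C_1 ≅ Z^6, C_2 ≅ Z^4.

The boundary map ∂_1: C_1 → C_0 maps an edge to its endpoints' difference, ∂[p,q] = q − p. For instance
  ∂[0,3] = [3] − [0].
The resulting 4×6 matrix has rank 3, and its Smith normal form has invariant factors (1,1,1).

Boundary ∂_2: C_2 → C_1 acts by ∂[p,q,r] = [q,r] − [p,r] + [p,q]. For instance
  ∂[0,1,3] = [1,3] − [0,3] + [0,1],
  ∂[0,1,2] = [1,2] − [0,2] + [0,1].
The 6×4 boundary matrix has rank 3 and Smith normal form diag(1,1,1).

Computing H_k = (kernel of ∂_k) / (image of ∂_{k+1}):

  H_0: rank C_0 − rank ∂_1 = 4 − 3 = 1, and the invariant factors of ∂_1 are all 1, so H_0 = Z.
  H_1: rank ker ∂_1 − rank ∂_2 = (6 − 3) − 3 = 0, and the invariant factors of ∂_2 are all 1, so H_1 = 0.
  H_2: rank ker ∂_2 − rank ∂_3 = (4 − 3) − 0 = 1, and there is no ∂_3, so H_2 = Z.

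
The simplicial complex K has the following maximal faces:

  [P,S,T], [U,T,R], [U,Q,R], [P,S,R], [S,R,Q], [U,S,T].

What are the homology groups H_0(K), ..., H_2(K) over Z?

Order the vertices as P < Q < R < S < T < U. Listing each simplex with vertices in this order, K has dimension 2 with simplices:

  0-simplices (6): P, Q, R, S, T, U
  1-simplices (12): PR, PS, PT, QR, QS, QU, RS, RT, RU, ST, SU, TU
  2-simplices (6): PRS, PST, QRS, QRU, RTU, STU

Hence C_0 ≅ Z^6, C_1 ≅ Z^12, C_2 ≅ Z^6.

The boundary map ∂_1: C_1 → C_0 sends each edge [p,q] (with p < q) to q − p. For instance
  ∂SU = U − S.
This gives a 6×12 integer matrix of rank 5; reducing to Smith normal form yields diagonal entries (1,1,1,1,1).

Boundary ∂_2: C_2 → C_1 acts by ∂[p,q,r] = [q,r] − [p,r] + [p,q]. For instance
  ∂STU = TU − SU + ST,
  ∂PRS = RS − PS + PR.
The resulting 12×6 matrix has rank 6, and its Smith normal form has invariant factors (1,1,1,1,1,1).

Now H_k = ker ∂_k / im ∂_{k+1}, so:

  H_0: rank C_0 − rank ∂_1 = 6 − 5 = 1, and the invariant factors of ∂_1 are all 1, so H_0 = Z.
  H_1: rank ker ∂_1 − rank ∂_2 = (12 − 5) − 6 = 1, and the invariant factors of ∂_2 are all 1, so H_1 = Z.
  H_2: rank ker ∂_2 − rank ∂_3 = (6 − 6) − 0 = 0, and there is no ∂_3, so H_2 = 0.

As a check, the Euler characteristic is 6 − 12 + 6 = 0, which agrees with 1 − 1 + 0 = 0.

H_0 ≅ Z,  H_1 ≅ Z,  H_2 = 0.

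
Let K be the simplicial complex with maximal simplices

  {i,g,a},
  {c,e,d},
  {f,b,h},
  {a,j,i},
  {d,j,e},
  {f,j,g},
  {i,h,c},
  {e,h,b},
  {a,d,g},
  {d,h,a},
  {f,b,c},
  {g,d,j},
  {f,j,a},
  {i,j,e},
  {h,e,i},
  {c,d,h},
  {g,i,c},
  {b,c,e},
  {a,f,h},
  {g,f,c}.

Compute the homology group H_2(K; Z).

H_2 ≅ 0.

K has 10 vertices, 30 edges, 20 triangles.
rank ∂_2 = 20, rank ∂_3 = 0 ⇒ b_2 = 20 − 20 − 0 = 0. So H_2 ≅ 0.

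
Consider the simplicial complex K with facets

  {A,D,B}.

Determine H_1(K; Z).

H_1 ≅ 0.

K has 3 vertices, 3 edges, 1 triangle.
rank ∂_1 = 2, rank ∂_2 = 1 ⇒ b_1 = 3 − 2 − 1 = 0; all invariant factors of ∂_2 are 1 so no torsion. So H_1 ≅ 0.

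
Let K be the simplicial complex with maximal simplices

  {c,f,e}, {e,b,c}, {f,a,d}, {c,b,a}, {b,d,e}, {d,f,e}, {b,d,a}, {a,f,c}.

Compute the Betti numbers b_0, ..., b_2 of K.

b_0 = 1, b_1 = 0, b_2 = 1.

Fix the vertex order a < b < c < d < e < f and write every simplex with vertices in increasing order. Then dim K = 2 and the simplices of K are:

  0-simplices (6): a, b, c, d, e, f
  1-simplices (12): ab, ac, ad, af, bc, bd, be, ce, cf, de, df, ef
  2-simplices (8): abc, abd, acf, adf, bce, bde, cef, def

so the chain groups are C_0 ≅ Z^6, C_1 ≅ Z^12, C_2 ≅ Z^8.

∂_1: C_1 → C_0 maps an edge to its endpoints' difference, ∂[p,q] = q − p. For instance
  ∂ad = d − a.
This gives a 6×12 integer matrix of rank 5; reducing to Smith normal form yields diagonal entries (1,1,1,1,1).

The boundary map ∂_2: C_2 → C_1 sends each 2-simplex [p,q,r] to [q,r] − [p,r] + [p,q]. For instance
  ∂bde = de − be + bd,
  ∂adf = df − af + ad.
As a 12×8 matrix over Z this has rank 7, with invariant factors (1,1,1,1,1,1,1).

Reading off H_k = ker ∂_k / im ∂_{k+1}:

  H_0: rank C_0 − rank ∂_1 = 6 − 5 = 1, and the invariant factors of ∂_1 are all 1, so H_0 ≅ Z.
  H_1: rank ker ∂_1 − rank ∂_2 = (12 − 5) − 7 = 0, and the invariant factors of ∂_2 are all 1, so H_1 ≅ 0.
  H_2: rank ker ∂_2 − rank ∂_3 = (8 − 7) − 0 = 1, and there is no ∂_3, so H_2 ≅ Z.

As a check, the Euler characteristic is 6 − 12 + 8 = 2, which agrees with 1 − 0 + 1 = 2.

Hence the Betti numbers are b_0 = 1, b_1 = 0, b_2 = 1.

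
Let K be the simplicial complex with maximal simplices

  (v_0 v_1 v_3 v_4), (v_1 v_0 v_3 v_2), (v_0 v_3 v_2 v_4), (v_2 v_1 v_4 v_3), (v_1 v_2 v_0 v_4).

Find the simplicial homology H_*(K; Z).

H_0 = Z,  H_1 = 0,  H_2 = 0,  H_3 = Z.

Fix the vertex order v_0 < v_1 < v_2 < v_3 < v_4 and write every simplex with vertices in increasing order. Then dim K = 3 and the simplices of K are:

  0-simplices (5): [v_0], [v_1], [v_2], [v_3], [v_4]
  1-simplices (10): [v_0,v_1], [v_0,v_2], [v_0,v_3], [v_0,v_4], [v_1,v_2], [v_1,v_3], [v_1,v_4], [v_2,v_3], [v_2,v_4], [v_3,v_4]
  2-simplices (10): [v_0,v_1,v_2], [v_0,v_1,v_3], [v_0,v_1,v_4], [v_0,v_2,v_3], [v_0,v_2,v_4], [v_0,v_3,v_4], [v_1,v_2,v_3], [v_1,v_2,v_4], [v_1,v_3,v_4], [v_2,v_3,v_4]
  3-simplices (5): [v_0,v_1,v_2,v_3], [v_0,v_1,v_2,v_4], [v_0,v_1,v_3,v_4], [v_0,v_2,v_3,v_4], [v_1,v_2,v_3,v_4]

Hence C_0 ≅ Z^5, C_1 ≅ Z^10, C_2 ≅ Z^10, C_3 ≅ Z^5.

Boundary ∂_1: C_1 → C_0 sends each edge [p,q] (with p < q) to q − p. For instance
  ∂[v_3,v_4] = [v_4] − [v_3].
The resulting 5×10 matrix has rank 4, and its Smith normal form has invariant factors (1,1,1,1).

∂_2: C_2 → C_1 sends each 2-simplex [p,q,r] to [q,r] − [p,r] + [p,q]. For instance
  ∂[v_1,v_2,v_3] = [v_2,v_3] − [v_1,v_3] + [v_1,v_2],
  ∂[v_0,v_1,v_4] = [v_1,v_4] − [v_0,v_4] + [v_0,v_1].
As a 10×10 matrix over Z this has rank 6, with invariant factors (1,1,1,1,1,1).

The boundary map ∂_3: C_3 → C_2 sends each 3-simplex σ to the alternating sum Σ_i (−1)^i (σ with its i-th vertex removed). For instance
  ∂[v_0,v_1,v_2,v_3] = [v_1,v_2,v_3] − [v_0,v_2,v_3] + [v_0,v_1,v_3] − [v_0,v_1,v_2],
  ∂[v_0,v_2,v_3,v_4] = [v_2,v_3,v_4] − [v_0,v_3,v_4] + [v_0,v_2,v_4] − [v_0,v_2,v_3].
The 10×5 boundary matrix has rank 4 and Smith normal form diag(1,1,1,1).

Now H_k = ker ∂_k / im ∂_{k+1}, so:

  H_0: rank C_0 − rank ∂_1 = 5 − 4 = 1, and the invariant factors of ∂_1 are all 1, so H_0 = Z.
  H_1: rank ker ∂_1 − rank ∂_2 = (10 − 4) − 6 = 0, and the invariant factors of ∂_2 are all 1, so H_1 = 0.
  H_2: rank ker ∂_2 − rank ∂_3 = (10 − 6) − 4 = 0, and the invariant factors of ∂_3 are all 1, so H_2 = 0.
  H_3: rank ker ∂_3 − rank ∂_4 = (5 − 4) − 0 = 1, and there is no ∂_4, so H_3 = Z.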